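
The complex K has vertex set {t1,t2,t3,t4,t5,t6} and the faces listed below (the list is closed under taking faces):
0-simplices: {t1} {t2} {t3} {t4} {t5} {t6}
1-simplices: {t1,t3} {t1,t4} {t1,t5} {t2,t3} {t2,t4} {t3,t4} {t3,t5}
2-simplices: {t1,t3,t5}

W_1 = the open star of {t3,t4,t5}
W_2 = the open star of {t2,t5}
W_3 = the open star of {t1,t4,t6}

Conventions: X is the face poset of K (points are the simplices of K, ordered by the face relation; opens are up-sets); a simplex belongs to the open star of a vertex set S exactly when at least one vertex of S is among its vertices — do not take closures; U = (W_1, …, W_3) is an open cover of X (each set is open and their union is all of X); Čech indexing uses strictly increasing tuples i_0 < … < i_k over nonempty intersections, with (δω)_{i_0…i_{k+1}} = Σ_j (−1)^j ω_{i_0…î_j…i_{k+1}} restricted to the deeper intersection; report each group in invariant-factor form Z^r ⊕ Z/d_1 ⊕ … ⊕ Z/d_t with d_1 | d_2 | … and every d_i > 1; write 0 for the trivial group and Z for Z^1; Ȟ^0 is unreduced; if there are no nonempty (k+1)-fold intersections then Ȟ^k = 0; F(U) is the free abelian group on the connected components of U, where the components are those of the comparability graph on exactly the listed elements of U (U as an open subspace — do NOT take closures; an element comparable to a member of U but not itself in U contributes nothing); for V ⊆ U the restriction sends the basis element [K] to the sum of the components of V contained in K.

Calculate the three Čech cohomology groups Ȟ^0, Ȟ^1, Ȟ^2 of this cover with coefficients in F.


nonempty intersections:
  W1={{t3},{t4},{t5},{t1,t3},{t1,t4},{t1,t5},{t2,t3},{t2,t4},{t3,t4},{t3,t5},{t1,t3,t5}} W2={{t2},{t5},{t1,t5},{t2,t3},{t2,t4},{t3,t5},{t1,t3,t5}} W3={{t1},{t4},{t6},{t1,t3},{t1,t4},{t1,t5},{t2,t4},{t3,t4},{t1,t3,t5}}
  W12={{t5},{t1,t5},{t2,t3},{t2,t4},{t3,t5},{t1,t3,t5}} W13={{t4},{t1,t3},{t1,t4},{t1,t5},{t2,t4},{t3,t4},{t1,t3,t5}} W23={{t1,t5},{t2,t4},{t1,t3,t5}}
  W123={{t1,t5},{t2,t4},{t1,t3,t5}}
components per intersection:
  W1: {{t3},{t4},{t5},{t1,t3},{t1,t4},{t1,t5},{t2,t3},{t2,t4},{t3,t4},{t3,t5},{t1,t3,t5}}
  W2: {{t2},{t2,t3},{t2,t4}} {{t5},{t1,t5},{t3,t5},{t1,t3,t5}}
  W3: {{t1},{t4},{t1,t3},{t1,t4},{t1,t5},{t2,t4},{t3,t4},{t1,t3,t5}} {{t6}}
  W12: {{t5},{t1,t5},{t3,t5},{t1,t3,t5}} {{t2,t3}} {{t2,t4}}
  W13: {{t4},{t1,t4},{t2,t4},{t3,t4}} {{t1,t3},{t1,t5},{t1,t3,t5}}
  W23: {{t1,t5},{t1,t3,t5}} {{t2,t4}}
  W123: {{t1,t5},{t1,t3,t5}} {{t2,t4}}
C dims 5,7,2; δ0: rk 3, SNF 1^3; δ1: rk 2, SNF 1^2
Ȟ^0: (5−3)−0=2 ⇒ Z^2
Ȟ^1: (7−2)−3=2 ⇒ Z^2
Ȟ^2: (2−0)−2=0 ⇒ 0

Ȟ^0 = Z^2, Ȟ^1 = Z^2, Ȟ^2 = 0


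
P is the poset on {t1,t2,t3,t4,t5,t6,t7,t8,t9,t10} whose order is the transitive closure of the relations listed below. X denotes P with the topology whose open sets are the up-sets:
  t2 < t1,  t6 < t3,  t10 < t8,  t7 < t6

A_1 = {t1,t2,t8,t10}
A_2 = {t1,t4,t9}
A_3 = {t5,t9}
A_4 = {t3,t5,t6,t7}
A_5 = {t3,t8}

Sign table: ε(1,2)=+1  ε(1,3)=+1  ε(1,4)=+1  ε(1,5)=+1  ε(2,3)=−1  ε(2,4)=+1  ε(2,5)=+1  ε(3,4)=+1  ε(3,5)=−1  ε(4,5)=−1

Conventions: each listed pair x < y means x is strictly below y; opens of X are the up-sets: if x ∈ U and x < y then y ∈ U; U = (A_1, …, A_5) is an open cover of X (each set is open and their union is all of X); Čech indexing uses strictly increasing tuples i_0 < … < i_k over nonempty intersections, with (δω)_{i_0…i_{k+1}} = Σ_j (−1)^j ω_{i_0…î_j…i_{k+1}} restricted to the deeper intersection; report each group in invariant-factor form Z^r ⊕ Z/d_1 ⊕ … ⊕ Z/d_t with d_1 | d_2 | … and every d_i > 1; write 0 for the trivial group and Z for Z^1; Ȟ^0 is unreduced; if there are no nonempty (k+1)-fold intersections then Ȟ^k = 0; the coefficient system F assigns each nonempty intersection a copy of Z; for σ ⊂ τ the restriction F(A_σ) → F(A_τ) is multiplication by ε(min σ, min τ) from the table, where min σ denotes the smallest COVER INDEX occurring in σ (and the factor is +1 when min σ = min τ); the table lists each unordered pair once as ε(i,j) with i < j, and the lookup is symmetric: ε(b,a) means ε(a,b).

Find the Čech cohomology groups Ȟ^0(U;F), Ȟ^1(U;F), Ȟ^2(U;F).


Ȟ^0 = Z,  Ȟ^1 = Z,  Ȟ^2 = 0

nerve of the cover:
  A12={t1} A15={t8} A23={t9} A34={t5} A45={t3}
C dims 5,5; δ0: rk 4, SNF 1^4
Ȟ^0 = (5 − 4) − 0 = 1, so Ȟ^0 ≅ Z
Ȟ^1 = (5 − 0) − 4 = 1, so Ȟ^1 ≅ Z
Ȟ^2 = (0 − 0) − 0 = 0, so Ȟ^2 ≅ 0


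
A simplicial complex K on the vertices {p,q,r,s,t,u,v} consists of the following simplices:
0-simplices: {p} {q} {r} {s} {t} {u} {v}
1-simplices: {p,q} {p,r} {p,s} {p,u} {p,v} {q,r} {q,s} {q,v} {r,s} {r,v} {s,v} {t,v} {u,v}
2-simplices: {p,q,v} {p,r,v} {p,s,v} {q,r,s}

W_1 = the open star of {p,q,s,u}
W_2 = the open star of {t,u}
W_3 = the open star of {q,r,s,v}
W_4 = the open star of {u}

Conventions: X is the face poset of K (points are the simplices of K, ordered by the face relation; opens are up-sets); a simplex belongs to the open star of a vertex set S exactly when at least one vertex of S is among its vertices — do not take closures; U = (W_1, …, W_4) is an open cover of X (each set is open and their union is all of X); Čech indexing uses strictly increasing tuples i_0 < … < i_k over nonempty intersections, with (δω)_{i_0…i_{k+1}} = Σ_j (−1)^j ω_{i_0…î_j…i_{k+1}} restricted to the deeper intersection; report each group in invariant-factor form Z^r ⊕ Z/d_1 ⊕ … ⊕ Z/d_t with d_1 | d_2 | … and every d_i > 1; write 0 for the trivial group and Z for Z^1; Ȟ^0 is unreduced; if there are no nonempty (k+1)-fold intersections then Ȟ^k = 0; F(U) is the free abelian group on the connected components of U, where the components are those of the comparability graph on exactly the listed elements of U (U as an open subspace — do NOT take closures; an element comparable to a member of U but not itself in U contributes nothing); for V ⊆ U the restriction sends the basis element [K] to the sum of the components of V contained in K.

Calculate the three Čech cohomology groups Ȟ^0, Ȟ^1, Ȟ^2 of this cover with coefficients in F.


Ȟ^0(U;F) ≅ Z,  Ȟ^1(U;F) ≅ Z,  Ȟ^2(U;F) ≅ 0

intersection data:
  W1={{p},{q},{s},{u},{p,q},{p,r},{p,s},{p,u},{p,v},{q,r},{q,s},{q,v},{r,s},{s,v},{u,v},{p,q,v},{p,r,v},{p,s,v},{q,r,s}} W2={{t},{u},{p,u},{t,v},{u,v}} W3={{q},{r},{s},{v},{p,q},{p,r},{p,s},{p,v},{q,r},{q,s},{q,v},{r,s},{r,v},{s,v},{t,v},{u,v},{p,q,v},{p,r,v},{p,s,v},{q,r,s}} W4={{u},{p,u},{u,v}}
  W12={{u},{p,u},{u,v}} W13={{q},{s},{p,q},{p,r},{p,s},{p,v},{q,r},{q,s},{q,v},{r,s},{s,v},{u,v},{p,q,v},{p,r,v},{p,s,v},{q,r,s}} W14={{u},{p,u},{u,v}} W23={{t,v},{u,v}} W24={{u},{p,u},{u,v}} W34={{u,v}}
  W123={{u,v}} W124={{u},{p,u},{u,v}} W134={{u,v}} W234={{u,v}}
  W1234={{u,v}}
components per intersection:
  W1: {{p},{q},{s},{u},{p,q},{p,r},{p,s},{p,u},{p,v},{q,r},{q,s},{q,v},{r,s},{s,v},{u,v},{p,q,v},{p,r,v},{p,s,v},{q,r,s}}
  W2: {{t},{t,v}} {{u},{p,u},{u,v}}
  W3: {{q},{r},{s},{v},{p,q},{p,r},{p,s},{p,v},{q,r},{q,s},{q,v},{r,s},{r,v},{s,v},{t,v},{u,v},{p,q,v},{p,r,v},{p,s,v},{q,r,s}}
  W4: {{u},{p,u},{u,v}}
  W12: {{u},{p,u},{u,v}}
  W13: {{q},{s},{p,q},{p,r},{p,s},{p,v},{q,r},{q,s},{q,v},{r,s},{s,v},{p,q,v},{p,r,v},{p,s,v},{q,r,s}} {{u,v}}
  W14: {{u},{p,u},{u,v}}
  W23: {{t,v}} {{u,v}}
  W24: {{u},{p,u},{u,v}}
  W34: {{u,v}}
  W123: {{u,v}}
  W124: {{u},{p,u},{u,v}}
  W134: {{u,v}}
  W234: {{u,v}}
  W1234: {{u,v}}
C dims 5,8,4,1; δ0: rk 4, SNF 1^4; δ1: rk 3, SNF 1^3; δ2: rk 1, SNF 1^1
Ȟ^0 = (5 − 4) − 0 = 1, so Ȟ^0 ≅ Z
Ȟ^1 = (8 − 3) − 4 = 1, so Ȟ^1 ≅ Z
Ȟ^2 = (4 − 1) − 3 = 0, so Ȟ^2 ≅ 0


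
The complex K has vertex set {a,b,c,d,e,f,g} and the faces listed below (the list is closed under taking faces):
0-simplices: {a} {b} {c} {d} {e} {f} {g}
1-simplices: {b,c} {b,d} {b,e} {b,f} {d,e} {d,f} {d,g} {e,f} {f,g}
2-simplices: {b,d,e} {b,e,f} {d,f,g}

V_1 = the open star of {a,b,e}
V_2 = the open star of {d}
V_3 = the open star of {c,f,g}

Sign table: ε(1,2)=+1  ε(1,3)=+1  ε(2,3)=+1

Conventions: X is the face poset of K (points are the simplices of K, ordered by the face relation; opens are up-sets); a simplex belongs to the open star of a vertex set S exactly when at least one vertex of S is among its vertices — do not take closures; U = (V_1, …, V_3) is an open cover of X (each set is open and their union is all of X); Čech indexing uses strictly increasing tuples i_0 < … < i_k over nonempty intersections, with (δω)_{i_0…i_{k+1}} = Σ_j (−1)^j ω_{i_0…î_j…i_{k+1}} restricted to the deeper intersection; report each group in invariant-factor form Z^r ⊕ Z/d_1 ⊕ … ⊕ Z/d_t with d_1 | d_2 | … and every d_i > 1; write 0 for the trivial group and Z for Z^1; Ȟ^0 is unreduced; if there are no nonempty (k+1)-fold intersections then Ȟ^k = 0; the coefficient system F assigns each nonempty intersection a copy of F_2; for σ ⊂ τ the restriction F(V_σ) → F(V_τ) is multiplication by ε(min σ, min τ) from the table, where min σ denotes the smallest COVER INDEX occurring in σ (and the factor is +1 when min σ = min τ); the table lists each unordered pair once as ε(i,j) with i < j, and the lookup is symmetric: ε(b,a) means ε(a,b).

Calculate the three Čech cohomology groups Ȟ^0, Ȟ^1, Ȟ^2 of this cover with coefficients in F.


intersection data:
  V1={{a},{b},{e},{b,c},{b,d},{b,e},{b,f},{d,e},{e,f},{b,d,e},{b,e,f}} V2={{d},{b,d},{d,e},{d,f},{d,g},{b,d,e},{d,f,g}} V3={{c},{f},{g},{b,c},{b,f},{d,f},{d,g},{e,f},{f,g},{b,e,f},{d,f,g}}
  V12={{b,d},{d,e},{b,d,e}} V13={{b,c},{b,f},{e,f},{b,e,f}} V23={{d,f},{d,g},{d,f,g}}
C dims 3,3; δ0: rk_F2 2
Ȟ^0 = (3 − 2) − 0 = 1, so Ȟ^0 ≅ Z/2
Ȟ^1 = (3 − 0) − 2 = 1, so Ȟ^1 ≅ Z/2
Ȟ^2 = (0 − 0) − 0 = 0, so Ȟ^2 ≅ 0

Ȟ^0 = Z/2, Ȟ^1 = Z/2 and Ȟ^2 = 0


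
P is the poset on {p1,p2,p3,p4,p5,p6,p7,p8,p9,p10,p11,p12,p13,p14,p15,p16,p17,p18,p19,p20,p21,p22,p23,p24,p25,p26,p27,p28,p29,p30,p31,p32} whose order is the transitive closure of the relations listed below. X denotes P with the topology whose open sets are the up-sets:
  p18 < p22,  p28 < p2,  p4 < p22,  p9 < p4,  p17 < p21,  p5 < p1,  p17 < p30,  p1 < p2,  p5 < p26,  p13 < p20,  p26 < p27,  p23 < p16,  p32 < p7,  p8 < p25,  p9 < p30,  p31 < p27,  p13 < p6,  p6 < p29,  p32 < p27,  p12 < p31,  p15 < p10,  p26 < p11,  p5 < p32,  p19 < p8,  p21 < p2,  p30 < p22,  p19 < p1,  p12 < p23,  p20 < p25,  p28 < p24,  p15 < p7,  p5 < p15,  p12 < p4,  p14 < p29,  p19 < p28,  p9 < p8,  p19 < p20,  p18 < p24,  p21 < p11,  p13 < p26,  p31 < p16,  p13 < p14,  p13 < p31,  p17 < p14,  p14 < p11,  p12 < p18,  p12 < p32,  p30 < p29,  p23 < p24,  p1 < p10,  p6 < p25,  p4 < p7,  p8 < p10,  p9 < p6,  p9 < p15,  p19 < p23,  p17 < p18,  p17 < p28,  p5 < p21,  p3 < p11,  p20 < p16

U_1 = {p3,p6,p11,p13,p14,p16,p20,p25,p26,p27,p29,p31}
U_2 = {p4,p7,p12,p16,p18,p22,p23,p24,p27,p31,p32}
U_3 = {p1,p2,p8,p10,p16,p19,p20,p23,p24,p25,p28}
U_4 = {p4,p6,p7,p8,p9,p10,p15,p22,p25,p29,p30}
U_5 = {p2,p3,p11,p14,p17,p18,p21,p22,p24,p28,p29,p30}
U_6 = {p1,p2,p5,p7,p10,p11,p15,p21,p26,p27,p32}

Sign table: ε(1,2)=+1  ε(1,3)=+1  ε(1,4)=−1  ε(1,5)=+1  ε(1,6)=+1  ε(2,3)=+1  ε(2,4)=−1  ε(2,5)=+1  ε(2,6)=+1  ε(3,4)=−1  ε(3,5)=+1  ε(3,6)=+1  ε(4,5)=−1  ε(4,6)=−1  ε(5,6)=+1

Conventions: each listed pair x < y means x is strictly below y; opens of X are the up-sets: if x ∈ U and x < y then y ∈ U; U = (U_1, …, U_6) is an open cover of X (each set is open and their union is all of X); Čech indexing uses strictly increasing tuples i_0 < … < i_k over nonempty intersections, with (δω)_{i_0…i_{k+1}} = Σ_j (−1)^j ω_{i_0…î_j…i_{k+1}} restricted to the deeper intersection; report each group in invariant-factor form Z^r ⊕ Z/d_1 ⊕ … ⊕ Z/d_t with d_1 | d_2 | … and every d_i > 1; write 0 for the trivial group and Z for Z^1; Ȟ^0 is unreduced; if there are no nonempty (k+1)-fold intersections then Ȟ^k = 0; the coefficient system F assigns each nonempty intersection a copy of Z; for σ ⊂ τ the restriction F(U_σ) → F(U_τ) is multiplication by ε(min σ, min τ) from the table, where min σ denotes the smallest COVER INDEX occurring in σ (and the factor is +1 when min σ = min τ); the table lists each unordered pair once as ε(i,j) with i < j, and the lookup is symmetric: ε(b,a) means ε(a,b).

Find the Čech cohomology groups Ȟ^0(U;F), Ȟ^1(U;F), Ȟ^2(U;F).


cover nerve:
  U12={p16,p27,p31} U13={p16,p20,p25} U14={p6,p25,p29} U15={p3,p11,p14,p29} U16={p11,p26,p27} U23={p16,p23,p24} U24={p4,p7,p22} U25={p18,p22,p24} U26={p7,p27,p32} U34={p8,p10,p25} U35={p2,p24,p28} U36={p1,p2,p10} U45={p22,p29,p30} U46={p7,p10,p15} U56={p2,p11,p21}
  U123={p16} U126={p27} U134={p25} U145={p29} U156={p11} U235={p24} U245={p22} U246={p7} U346={p10} U356={p2}
C dims 6,15,10; δ0: rk 5, SNF 1^5; δ1: rk 10, SNF 1^9·2
Ȟ^0: (6−5)−0=1 ⇒ Z
Ȟ^1: (15−10)−5=0 ⇒ 0
Ȟ^2: (10−0)−10=0 plus torsion [2] ⇒ Z/2

Ȟ^0 = Z; Ȟ^1 = 0; Ȟ^2 = Z/2


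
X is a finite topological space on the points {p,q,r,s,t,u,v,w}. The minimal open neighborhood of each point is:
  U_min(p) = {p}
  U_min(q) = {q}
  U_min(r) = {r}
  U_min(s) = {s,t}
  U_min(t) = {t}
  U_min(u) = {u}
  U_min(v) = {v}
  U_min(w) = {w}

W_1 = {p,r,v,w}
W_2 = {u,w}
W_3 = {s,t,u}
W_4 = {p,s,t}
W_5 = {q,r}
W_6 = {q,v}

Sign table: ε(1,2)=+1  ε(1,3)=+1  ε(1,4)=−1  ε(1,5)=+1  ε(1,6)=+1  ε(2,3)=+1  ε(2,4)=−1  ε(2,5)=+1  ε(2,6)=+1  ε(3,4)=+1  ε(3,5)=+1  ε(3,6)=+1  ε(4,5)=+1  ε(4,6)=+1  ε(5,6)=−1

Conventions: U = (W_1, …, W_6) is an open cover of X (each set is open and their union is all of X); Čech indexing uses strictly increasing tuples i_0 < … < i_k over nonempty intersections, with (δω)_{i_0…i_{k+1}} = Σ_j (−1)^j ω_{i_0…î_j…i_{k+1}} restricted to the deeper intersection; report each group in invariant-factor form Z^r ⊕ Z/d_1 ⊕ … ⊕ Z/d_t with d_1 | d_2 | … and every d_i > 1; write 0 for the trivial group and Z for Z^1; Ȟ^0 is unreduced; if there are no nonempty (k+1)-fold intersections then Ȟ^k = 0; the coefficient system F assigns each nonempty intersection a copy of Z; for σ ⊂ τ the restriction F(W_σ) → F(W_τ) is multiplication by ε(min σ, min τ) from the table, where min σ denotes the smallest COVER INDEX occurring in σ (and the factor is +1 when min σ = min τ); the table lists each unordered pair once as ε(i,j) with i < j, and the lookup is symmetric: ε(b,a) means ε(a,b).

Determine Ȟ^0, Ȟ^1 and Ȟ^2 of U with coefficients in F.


nerve simplices:
  W12={w} W14={p} W15={r} W16={v} W23={u} W34={s,t} W56={q}
C dims 6,7; δ0: rk 6, SNF 1^5·2
degree 0: 6−6−0 = 0 → Ȟ^0 ≅ 0
degree 1: 7−0−6 = 1 plus torsion [2] → Ȟ^1 ≅ Z ⊕ Z/2
degree 2: 0−0−0 = 0 → Ȟ^2 ≅ 0

Ȟ^0 ≅ 0, Ȟ^1 ≅ Z ⊕ Z/2, Ȟ^2 ≅ 0


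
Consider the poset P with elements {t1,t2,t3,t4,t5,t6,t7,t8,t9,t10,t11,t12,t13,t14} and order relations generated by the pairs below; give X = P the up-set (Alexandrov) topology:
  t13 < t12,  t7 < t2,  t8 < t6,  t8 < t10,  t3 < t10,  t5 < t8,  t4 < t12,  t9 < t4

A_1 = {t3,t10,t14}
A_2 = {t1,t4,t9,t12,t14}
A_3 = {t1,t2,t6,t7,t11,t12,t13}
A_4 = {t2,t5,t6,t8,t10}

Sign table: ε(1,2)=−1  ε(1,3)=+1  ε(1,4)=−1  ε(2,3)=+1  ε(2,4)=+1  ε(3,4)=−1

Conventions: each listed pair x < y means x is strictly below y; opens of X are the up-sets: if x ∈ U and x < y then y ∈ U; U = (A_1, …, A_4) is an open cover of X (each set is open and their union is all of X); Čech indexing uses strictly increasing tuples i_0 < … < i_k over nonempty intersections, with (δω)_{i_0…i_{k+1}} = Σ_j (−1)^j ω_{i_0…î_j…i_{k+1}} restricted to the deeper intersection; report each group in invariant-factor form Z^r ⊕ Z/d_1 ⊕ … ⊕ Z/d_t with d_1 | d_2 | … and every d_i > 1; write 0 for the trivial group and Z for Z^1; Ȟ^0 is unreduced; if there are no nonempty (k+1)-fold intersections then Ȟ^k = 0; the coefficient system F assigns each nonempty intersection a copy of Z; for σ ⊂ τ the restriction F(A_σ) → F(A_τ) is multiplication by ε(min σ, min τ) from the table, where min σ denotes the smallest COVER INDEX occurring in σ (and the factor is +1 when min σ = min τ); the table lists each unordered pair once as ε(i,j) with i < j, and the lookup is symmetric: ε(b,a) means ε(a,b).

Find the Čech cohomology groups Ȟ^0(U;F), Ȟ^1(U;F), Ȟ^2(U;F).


nerve simplices:
  A12={t14} A14={t10} A23={t1,t12} A34={t2,t6}
C dims 4,4; δ0: rk 4, SNF 1^3·2
degree 0: 4−4−0 = 0 → Ȟ^0 ≅ 0
degree 1: 4−0−4 = 0 plus torsion [2] → Ȟ^1 ≅ Z/2
degree 2: 0−0−0 = 0 → Ȟ^2 ≅ 0

Ȟ^0 ≅ 0,  Ȟ^1 ≅ Z/2,  Ȟ^2 ≅ 0


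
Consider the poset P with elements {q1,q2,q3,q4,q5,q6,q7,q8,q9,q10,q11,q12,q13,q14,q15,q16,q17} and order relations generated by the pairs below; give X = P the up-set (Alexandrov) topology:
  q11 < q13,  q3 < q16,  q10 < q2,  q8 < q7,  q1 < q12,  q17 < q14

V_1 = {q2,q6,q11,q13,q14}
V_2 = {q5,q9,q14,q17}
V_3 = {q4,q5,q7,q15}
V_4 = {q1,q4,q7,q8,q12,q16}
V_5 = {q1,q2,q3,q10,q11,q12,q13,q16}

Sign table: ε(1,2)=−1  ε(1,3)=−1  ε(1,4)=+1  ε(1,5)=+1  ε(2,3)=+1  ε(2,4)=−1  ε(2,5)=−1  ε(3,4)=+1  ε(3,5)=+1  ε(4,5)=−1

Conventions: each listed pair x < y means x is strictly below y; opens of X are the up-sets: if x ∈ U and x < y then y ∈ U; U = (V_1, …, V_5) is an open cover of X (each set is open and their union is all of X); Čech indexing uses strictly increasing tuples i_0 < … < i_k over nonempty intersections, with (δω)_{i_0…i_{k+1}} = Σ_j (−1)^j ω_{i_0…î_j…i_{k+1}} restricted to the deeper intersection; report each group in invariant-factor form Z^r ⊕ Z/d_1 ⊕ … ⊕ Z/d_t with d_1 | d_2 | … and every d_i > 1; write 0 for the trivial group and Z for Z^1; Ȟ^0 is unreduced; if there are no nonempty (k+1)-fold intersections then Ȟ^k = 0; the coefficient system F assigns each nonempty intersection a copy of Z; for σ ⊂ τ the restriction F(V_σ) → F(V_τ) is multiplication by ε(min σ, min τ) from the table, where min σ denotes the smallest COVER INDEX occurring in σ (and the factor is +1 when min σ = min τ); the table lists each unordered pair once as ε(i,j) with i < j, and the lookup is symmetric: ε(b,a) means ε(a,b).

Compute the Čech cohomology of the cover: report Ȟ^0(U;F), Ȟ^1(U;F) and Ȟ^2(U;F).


Ȟ^0(U;F) ≅ Z, Ȟ^1(U;F) ≅ Z, Ȟ^2(U;F) ≅ 0

nerve of the cover:
  V12={q14} V15={q2,q11,q13} V23={q5} V34={q4,q7} V45={q1,q12,q16}
C dims 5,5; δ0: rk 4, SNF 1^4
Ȟ^0 = (5 − 4) − 0 = 1, so Ȟ^0 ≅ Z
Ȟ^1 = (5 − 0) − 4 = 1, so Ȟ^1 ≅ Z
Ȟ^2 = (0 − 0) − 0 = 0, so Ȟ^2 ≅ 0


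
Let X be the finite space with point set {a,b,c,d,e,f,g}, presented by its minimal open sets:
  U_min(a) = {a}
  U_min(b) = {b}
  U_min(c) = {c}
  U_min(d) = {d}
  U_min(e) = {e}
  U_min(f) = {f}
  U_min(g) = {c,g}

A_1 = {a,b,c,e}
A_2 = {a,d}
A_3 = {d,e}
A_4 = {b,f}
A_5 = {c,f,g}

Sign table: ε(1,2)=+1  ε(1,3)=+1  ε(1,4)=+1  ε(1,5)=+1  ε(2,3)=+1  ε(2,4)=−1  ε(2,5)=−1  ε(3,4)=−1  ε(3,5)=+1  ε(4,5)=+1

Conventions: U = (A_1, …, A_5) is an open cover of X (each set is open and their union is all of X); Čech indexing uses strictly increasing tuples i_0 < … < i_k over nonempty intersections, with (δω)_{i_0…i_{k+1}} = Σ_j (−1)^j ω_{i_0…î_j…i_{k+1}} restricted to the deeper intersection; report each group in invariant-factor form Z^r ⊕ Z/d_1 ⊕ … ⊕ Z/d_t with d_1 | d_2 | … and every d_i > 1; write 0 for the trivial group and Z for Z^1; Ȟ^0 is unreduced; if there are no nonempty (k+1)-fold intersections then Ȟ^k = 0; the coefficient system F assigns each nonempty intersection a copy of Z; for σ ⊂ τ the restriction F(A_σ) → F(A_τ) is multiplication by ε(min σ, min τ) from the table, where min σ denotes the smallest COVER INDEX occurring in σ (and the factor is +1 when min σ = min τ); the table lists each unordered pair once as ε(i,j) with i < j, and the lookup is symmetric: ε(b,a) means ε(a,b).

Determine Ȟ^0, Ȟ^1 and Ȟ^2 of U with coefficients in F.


Ȟ^0 = Z; Ȟ^1 = Z^2; Ȟ^2 = 0

cover nerve:
  A12={a} A13={e} A14={b} A15={c} A23={d} A45={f}
C dims 5,6; δ0: rk 4, SNF 1^4
Ȟ^0: (5−4)−0=1 ⇒ Z
Ȟ^1: (6−0)−4=2 ⇒ Z^2
Ȟ^2: (0−0)−0=0 ⇒ 0


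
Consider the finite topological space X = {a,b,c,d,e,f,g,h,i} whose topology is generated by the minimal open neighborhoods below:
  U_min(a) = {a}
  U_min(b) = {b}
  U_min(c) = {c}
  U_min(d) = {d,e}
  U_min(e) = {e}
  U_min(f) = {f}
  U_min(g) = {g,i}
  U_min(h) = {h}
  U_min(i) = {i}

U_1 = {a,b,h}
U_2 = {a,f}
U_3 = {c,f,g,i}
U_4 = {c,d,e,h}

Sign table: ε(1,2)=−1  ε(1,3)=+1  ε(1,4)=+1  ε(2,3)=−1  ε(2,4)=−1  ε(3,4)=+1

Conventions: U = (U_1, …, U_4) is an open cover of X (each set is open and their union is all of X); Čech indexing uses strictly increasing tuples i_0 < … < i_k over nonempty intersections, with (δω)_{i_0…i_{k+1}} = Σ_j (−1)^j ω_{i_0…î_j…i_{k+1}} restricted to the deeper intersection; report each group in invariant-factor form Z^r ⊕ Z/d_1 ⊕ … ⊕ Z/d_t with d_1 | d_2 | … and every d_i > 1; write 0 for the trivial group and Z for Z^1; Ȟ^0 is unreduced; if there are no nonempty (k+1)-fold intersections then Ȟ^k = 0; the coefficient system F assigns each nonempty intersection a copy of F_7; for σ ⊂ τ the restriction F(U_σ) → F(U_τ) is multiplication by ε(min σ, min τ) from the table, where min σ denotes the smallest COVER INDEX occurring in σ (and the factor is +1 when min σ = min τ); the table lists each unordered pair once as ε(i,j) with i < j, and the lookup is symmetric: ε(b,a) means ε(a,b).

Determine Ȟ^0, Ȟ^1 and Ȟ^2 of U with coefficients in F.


nerve of the cover:
  U12={a} U14={h} U23={f} U34={c}
C dims 4,4; δ0: rk_F7 3
Ȟ^0 = (4 − 3) − 0 = 1, so Ȟ^0 ≅ Z/7
Ȟ^1 = (4 − 0) − 3 = 1, so Ȟ^1 ≅ Z/7
Ȟ^2 = (0 − 0) − 0 = 0, so Ȟ^2 ≅ 0

Ȟ^0 ≅ Z/7, Ȟ^1 ≅ Z/7 and Ȟ^2 ≅ 0


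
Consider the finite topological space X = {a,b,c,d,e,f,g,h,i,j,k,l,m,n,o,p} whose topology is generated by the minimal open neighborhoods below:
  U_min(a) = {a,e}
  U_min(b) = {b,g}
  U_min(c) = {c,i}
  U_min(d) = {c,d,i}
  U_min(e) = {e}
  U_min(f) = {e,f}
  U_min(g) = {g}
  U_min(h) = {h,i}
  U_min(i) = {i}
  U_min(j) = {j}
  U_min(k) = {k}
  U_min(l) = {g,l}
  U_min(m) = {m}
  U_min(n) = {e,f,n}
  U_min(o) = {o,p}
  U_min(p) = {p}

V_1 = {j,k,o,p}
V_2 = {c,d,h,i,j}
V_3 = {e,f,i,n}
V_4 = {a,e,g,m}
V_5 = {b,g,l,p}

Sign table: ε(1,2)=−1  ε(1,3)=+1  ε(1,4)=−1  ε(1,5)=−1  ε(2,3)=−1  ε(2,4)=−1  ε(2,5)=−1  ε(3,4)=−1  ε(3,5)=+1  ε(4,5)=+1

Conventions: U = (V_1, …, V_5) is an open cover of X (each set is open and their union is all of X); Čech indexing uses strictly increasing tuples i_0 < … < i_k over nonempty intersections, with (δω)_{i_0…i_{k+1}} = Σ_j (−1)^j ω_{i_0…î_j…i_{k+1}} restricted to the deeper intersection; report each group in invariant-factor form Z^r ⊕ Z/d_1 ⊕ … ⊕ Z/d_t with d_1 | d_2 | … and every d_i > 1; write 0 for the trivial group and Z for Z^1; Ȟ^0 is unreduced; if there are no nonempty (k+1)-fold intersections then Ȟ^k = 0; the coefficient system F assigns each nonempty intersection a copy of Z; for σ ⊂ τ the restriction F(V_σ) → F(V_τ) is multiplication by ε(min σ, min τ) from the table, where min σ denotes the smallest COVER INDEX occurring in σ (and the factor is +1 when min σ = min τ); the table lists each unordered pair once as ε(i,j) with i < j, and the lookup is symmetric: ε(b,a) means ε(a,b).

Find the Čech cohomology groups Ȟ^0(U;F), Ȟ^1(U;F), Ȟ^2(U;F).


intersection data:
  V12={j} V15={p} V23={i} V34={e} V45={g}
C dims 5,5; δ0: rk 4, SNF 1^4
Ȟ^0 = (5 − 4) − 0 = 1, so Ȟ^0 ≅ Z
Ȟ^1 = (5 − 0) − 4 = 1, so Ȟ^1 ≅ Z
Ȟ^2 = (0 − 0) − 0 = 0, so Ȟ^2 ≅ 0

Ȟ^0(U;F) ≅ Z,  Ȟ^1(U;F) ≅ Z,  Ȟ^2(U;F) ≅ 0


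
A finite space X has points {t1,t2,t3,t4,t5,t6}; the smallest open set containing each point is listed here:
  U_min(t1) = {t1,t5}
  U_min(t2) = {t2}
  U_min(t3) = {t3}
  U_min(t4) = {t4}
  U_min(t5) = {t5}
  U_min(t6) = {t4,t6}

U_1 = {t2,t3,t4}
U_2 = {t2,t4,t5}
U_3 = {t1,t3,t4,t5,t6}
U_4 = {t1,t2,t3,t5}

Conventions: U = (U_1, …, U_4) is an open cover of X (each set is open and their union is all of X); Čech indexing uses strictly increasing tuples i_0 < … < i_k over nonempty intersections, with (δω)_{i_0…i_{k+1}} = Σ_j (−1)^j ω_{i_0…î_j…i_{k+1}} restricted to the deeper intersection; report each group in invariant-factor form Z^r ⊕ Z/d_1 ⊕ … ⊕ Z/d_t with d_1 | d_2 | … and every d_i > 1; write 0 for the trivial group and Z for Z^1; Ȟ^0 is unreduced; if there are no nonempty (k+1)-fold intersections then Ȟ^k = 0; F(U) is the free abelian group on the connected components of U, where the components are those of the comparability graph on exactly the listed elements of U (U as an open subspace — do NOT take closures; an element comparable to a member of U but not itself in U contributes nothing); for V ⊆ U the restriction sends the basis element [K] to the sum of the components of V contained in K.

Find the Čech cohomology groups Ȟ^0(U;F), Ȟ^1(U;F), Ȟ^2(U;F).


cover nerve:
  U12={t2,t4} U13={t3,t4} U14={t2,t3} U23={t4,t5} U24={t2,t5} U34={t1,t3,t5}
  U123={t4} U124={t2} U134={t3} U234={t5}
components per intersection:
  U1: {t2} {t3} {t4}
  U2: {t2} {t4} {t5}
  U3: {t1,t5} {t3} {t4,t6}
  U4: {t1,t5} {t2} {t3}
  U12: {t2} {t4}
  U13: {t3} {t4}
  U14: {t2} {t3}
  U23: {t4} {t5}
  U24: {t2} {t5}
  U34: {t1,t5} {t3}
  U123: {t4}
  U124: {t2}
  U134: {t3}
  U234: {t5}
C dims 12,12,4; δ0: rk 8, SNF 1^8; δ1: rk 4, SNF 1^4
Ȟ^0: (12−8)−0=4 ⇒ Z^4
Ȟ^1: (12−4)−8=0 ⇒ 0
Ȟ^2: (4−0)−4=0 ⇒ 0

Ȟ^0 ≅ Z^4, Ȟ^1 ≅ 0 and Ȟ^2 ≅ 0


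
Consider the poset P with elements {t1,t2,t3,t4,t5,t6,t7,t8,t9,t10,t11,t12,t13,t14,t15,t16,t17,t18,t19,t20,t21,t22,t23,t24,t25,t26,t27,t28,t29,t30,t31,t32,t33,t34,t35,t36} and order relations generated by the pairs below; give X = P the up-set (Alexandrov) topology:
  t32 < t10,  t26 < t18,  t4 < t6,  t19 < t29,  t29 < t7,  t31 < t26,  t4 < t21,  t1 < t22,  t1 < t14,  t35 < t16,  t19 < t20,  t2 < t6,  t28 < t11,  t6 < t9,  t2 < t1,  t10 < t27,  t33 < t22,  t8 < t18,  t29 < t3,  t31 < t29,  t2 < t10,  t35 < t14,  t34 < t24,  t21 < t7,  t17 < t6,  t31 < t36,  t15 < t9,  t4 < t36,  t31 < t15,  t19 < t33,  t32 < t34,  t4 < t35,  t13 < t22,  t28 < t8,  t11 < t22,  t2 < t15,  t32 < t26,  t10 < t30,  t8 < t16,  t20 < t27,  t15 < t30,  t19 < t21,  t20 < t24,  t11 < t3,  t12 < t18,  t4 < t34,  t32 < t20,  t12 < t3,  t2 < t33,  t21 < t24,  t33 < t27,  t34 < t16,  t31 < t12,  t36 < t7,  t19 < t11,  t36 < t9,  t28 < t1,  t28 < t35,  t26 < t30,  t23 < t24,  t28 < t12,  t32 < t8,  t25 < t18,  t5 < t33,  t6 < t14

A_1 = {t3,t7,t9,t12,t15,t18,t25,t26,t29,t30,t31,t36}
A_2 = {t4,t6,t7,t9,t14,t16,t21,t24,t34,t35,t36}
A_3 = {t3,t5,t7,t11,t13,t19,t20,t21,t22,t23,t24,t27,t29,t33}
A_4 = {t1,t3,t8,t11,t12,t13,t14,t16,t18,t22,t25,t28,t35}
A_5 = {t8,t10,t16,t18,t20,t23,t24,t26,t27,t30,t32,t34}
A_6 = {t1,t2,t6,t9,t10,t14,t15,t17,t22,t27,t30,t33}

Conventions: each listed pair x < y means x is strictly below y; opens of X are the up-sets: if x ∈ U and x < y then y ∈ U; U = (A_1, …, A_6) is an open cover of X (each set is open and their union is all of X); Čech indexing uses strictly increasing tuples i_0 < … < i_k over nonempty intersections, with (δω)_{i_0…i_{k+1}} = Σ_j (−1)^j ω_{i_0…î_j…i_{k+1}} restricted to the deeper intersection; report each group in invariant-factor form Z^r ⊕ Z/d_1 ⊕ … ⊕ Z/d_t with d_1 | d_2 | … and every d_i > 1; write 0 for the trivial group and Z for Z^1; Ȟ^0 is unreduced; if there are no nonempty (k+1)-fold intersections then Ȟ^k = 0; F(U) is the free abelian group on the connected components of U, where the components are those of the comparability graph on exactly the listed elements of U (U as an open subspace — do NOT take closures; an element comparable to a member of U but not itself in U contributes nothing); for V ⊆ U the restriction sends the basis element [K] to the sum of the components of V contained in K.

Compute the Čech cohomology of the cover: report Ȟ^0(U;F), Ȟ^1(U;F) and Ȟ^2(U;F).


Ȟ^0 = Z; Ȟ^1 = 0; Ȟ^2 = Z/2

nonempty intersections:
  A12={t7,t9,t36} A13={t3,t7,t29} A14={t3,t12,t18,t25} A15={t18,t26,t30} A16={t9,t15,t30} A23={t7,t21,t24} A24={t14,t16,t35} A25={t16,t24,t34} A26={t6,t9,t14} A34={t3,t11,t13,t22} A35={t20,t23,t24,t27} A36={t22,t27,t33} A45={t8,t16,t18} A46={t1,t14,t22} A56={t10,t27,t30}
  A123={t7} A126={t9} A134={t3} A145={t18} A156={t30} A235={t24} A245={t16} A246={t14} A346={t22} A356={t27}
components per intersection:
  A1: {t3,t7,t9,t12,t15,t18,t25,t26,t29,t30,t31,t36}
  A2: {t4,t6,t7,t9,t14,t16,t21,t24,t34,t35,t36}
  A3: {t3,t5,t7,t11,t13,t19,t20,t21,t22,t23,t24,t27,t29,t33}
  A4: {t1,t3,t8,t11,t12,t13,t14,t16,t18,t22,t25,t28,t35}
  A5: {t8,t10,t16,t18,t20,t23,t24,t26,t27,t30,t32,t34}
  A6: {t1,t2,t6,t9,t10,t14,t15,t17,t22,t27,t30,t33}
  A12: {t7,t9,t36}
  A13: {t3,t7,t29}
  A14: {t3,t12,t18,t25}
  A15: {t18,t26,t30}
  A16: {t9,t15,t30}
  A23: {t7,t21,t24}
  A24: {t14,t16,t35}
  A25: {t16,t24,t34}
  A26: {t6,t9,t14}
  A34: {t3,t11,t13,t22}
  A35: {t20,t23,t24,t27}
  A36: {t22,t27,t33}
  A45: {t8,t16,t18}
  A46: {t1,t14,t22}
  A56: {t10,t27,t30}
  A123: {t7}
  A126: {t9}
  A134: {t3}
  A145: {t18}
  A156: {t30}
  A235: {t24}
  A245: {t16}
  A246: {t14}
  A346: {t22}
  A356: {t27}
C dims 6,15,10; δ0: rk 5, SNF 1^5; δ1: rk 10, SNF 1^9·2
Ȟ^0: (6−5)−0=1 ⇒ Z
Ȟ^1: (15−10)−5=0 ⇒ 0
Ȟ^2: (10−0)−10=0 plus torsion [2] ⇒ Z/2


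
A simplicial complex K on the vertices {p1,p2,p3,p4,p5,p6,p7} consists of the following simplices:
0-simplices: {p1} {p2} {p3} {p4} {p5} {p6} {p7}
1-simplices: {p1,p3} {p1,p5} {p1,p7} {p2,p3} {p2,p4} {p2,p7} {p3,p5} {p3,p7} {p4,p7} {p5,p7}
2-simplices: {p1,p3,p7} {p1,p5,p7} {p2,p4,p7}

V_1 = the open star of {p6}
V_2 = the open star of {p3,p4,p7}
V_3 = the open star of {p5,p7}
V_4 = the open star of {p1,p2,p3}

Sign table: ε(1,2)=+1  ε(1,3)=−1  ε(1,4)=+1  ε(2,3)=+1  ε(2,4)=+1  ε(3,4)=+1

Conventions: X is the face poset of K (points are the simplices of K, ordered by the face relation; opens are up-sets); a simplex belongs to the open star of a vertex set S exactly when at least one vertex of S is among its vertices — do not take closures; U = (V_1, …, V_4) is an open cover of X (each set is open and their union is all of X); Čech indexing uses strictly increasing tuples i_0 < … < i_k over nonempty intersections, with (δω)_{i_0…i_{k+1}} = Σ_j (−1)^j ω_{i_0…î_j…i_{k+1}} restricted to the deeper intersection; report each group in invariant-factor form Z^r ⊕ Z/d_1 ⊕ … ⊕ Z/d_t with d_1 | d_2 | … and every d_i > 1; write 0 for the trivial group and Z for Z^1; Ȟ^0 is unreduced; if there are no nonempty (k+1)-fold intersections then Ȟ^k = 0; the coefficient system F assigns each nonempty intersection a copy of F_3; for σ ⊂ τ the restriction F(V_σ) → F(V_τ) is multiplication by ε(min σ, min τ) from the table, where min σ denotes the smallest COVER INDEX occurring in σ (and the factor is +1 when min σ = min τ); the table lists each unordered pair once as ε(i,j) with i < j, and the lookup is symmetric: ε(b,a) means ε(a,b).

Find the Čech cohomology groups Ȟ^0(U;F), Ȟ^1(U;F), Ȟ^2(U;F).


nerve simplices:
  V1={{p6}} V2={{p3},{p4},{p7},{p1,p3},{p1,p7},{p2,p3},{p2,p4},{p2,p7},{p3,p5},{p3,p7},{p4,p7},{p5,p7},{p1,p3,p7},{p1,p5,p7},{p2,p4,p7}} V3={{p5},{p7},{p1,p5},{p1,p7},{p2,p7},{p3,p5},{p3,p7},{p4,p7},{p5,p7},{p1,p3,p7},{p1,p5,p7},{p2,p4,p7}} V4={{p1},{p2},{p3},{p1,p3},{p1,p5},{p1,p7},{p2,p3},{p2,p4},{p2,p7},{p3,p5},{p3,p7},{p1,p3,p7},{p1,p5,p7},{p2,p4,p7}}
  V23={{p7},{p1,p7},{p2,p7},{p3,p5},{p3,p7},{p4,p7},{p5,p7},{p1,p3,p7},{p1,p5,p7},{p2,p4,p7}} V24={{p3},{p1,p3},{p1,p7},{p2,p3},{p2,p4},{p2,p7},{p3,p5},{p3,p7},{p1,p3,p7},{p1,p5,p7},{p2,p4,p7}} V34={{p1,p5},{p1,p7},{p2,p7},{p3,p5},{p3,p7},{p1,p3,p7},{p1,p5,p7},{p2,p4,p7}}
  V234={{p1,p7},{p2,p7},{p3,p5},{p3,p7},{p1,p3,p7},{p1,p5,p7},{p2,p4,p7}}
C dims 4,3,1; δ0: rk_F3 2; δ1: rk_F3 1
degree 0: 4−2−0 = 2 → Ȟ^0 ≅ Z/3 ⊕ Z/3
degree 1: 3−1−2 = 0 → Ȟ^1 ≅ 0
degree 2: 1−0−1 = 0 → Ȟ^2 ≅ 0

Ȟ^0 = Z/3 ⊕ Z/3; Ȟ^1 = 0; Ȟ^2 = 0


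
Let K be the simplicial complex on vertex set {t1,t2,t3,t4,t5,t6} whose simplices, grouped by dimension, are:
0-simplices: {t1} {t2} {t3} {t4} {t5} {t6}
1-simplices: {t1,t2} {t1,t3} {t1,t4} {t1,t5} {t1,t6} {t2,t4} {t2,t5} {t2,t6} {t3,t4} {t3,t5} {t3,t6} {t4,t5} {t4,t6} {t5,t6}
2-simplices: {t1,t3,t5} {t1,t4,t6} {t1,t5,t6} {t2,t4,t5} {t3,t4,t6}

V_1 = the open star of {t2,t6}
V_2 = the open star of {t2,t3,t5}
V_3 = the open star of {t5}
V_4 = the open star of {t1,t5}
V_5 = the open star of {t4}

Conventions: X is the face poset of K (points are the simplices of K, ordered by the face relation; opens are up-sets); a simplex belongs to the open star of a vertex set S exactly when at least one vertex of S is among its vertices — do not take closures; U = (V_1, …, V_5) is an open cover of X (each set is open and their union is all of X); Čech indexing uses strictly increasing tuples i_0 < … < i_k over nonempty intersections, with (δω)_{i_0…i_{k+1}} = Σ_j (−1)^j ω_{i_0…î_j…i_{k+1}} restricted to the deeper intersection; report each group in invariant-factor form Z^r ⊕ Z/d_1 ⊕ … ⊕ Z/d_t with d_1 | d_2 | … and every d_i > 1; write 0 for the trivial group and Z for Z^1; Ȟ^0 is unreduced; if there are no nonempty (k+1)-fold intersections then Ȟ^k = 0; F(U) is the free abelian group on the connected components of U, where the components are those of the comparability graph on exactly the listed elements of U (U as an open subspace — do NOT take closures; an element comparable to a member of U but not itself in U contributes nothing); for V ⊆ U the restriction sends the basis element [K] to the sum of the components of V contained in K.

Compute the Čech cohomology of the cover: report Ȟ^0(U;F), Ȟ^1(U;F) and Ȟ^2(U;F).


Ȟ^0 = Z; Ȟ^1 = Z^4; Ȟ^2 = 0

nonempty overlaps:
  V1={{t2},{t6},{t1,t2},{t1,t6},{t2,t4},{t2,t5},{t2,t6},{t3,t6},{t4,t6},{t5,t6},{t1,t4,t6},{t1,t5,t6},{t2,t4,t5},{t3,t4,t6}} V2={{t2},{t3},{t5},{t1,t2},{t1,t3},{t1,t5},{t2,t4},{t2,t5},{t2,t6},{t3,t4},{t3,t5},{t3,t6},{t4,t5},{t5,t6},{t1,t3,t5},{t1,t5,t6},{t2,t4,t5},{t3,t4,t6}} V3={{t5},{t1,t5},{t2,t5},{t3,t5},{t4,t5},{t5,t6},{t1,t3,t5},{t1,t5,t6},{t2,t4,t5}} V4={{t1},{t5},{t1,t2},{t1,t3},{t1,t4},{t1,t5},{t1,t6},{t2,t5},{t3,t5},{t4,t5},{t5,t6},{t1,t3,t5},{t1,t4,t6},{t1,t5,t6},{t2,t4,t5}} V5={{t4},{t1,t4},{t2,t4},{t3,t4},{t4,t5},{t4,t6},{t1,t4,t6},{t2,t4,t5},{t3,t4,t6}}
  V12={{t2},{t1,t2},{t2,t4},{t2,t5},{t2,t6},{t3,t6},{t5,t6},{t1,t5,t6},{t2,t4,t5},{t3,t4,t6}} V13={{t2,t5},{t5,t6},{t1,t5,t6},{t2,t4,t5}} V14={{t1,t2},{t1,t6},{t2,t5},{t5,t6},{t1,t4,t6},{t1,t5,t6},{t2,t4,t5}} V15={{t2,t4},{t4,t6},{t1,t4,t6},{t2,t4,t5},{t3,t4,t6}} V23={{t5},{t1,t5},{t2,t5},{t3,t5},{t4,t5},{t5,t6},{t1,t3,t5},{t1,t5,t6},{t2,t4,t5}} V24={{t5},{t1,t2},{t1,t3},{t1,t5},{t2,t5},{t3,t5},{t4,t5},{t5,t6},{t1,t3,t5},{t1,t5,t6},{t2,t4,t5}} V25={{t2,t4},{t3,t4},{t4,t5},{t2,t4,t5},{t3,t4,t6}} V34={{t5},{t1,t5},{t2,t5},{t3,t5},{t4,t5},{t5,t6},{t1,t3,t5},{t1,t5,t6},{t2,t4,t5}} V35={{t4,t5},{t2,t4,t5}} V45={{t1,t4},{t4,t5},{t1,t4,t6},{t2,t4,t5}}
  V123={{t2,t5},{t5,t6},{t1,t5,t6},{t2,t4,t5}} V124={{t1,t2},{t2,t5},{t5,t6},{t1,t5,t6},{t2,t4,t5}} V125={{t2,t4},{t2,t4,t5},{t3,t4,t6}} V134={{t2,t5},{t5,t6},{t1,t5,t6},{t2,t4,t5}} V135={{t2,t4,t5}} V145={{t1,t4,t6},{t2,t4,t5}} V234={{t5},{t1,t5},{t2,t5},{t3,t5},{t4,t5},{t5,t6},{t1,t3,t5},{t1,t5,t6},{t2,t4,t5}} V235={{t4,t5},{t2,t4,t5}} V245={{t4,t5},{t2,t4,t5}} V345={{t4,t5},{t2,t4,t5}}
  V1234={{t2,t5},{t5,t6},{t1,t5,t6},{t2,t4,t5}} V1235={{t2,t4,t5}} V1245={{t2,t4,t5}} V1345={{t2,t4,t5}} V2345={{t4,t5},{t2,t4,t5}}
  V12345={{t2,t4,t5}}
components per intersection:
  V1: {{t2},{t6},{t1,t2},{t1,t6},{t2,t4},{t2,t5},{t2,t6},{t3,t6},{t4,t6},{t5,t6},{t1,t4,t6},{t1,t5,t6},{t2,t4,t5},{t3,t4,t6}}
  V2: {{t2},{t3},{t5},{t1,t2},{t1,t3},{t1,t5},{t2,t4},{t2,t5},{t2,t6},{t3,t4},{t3,t5},{t3,t6},{t4,t5},{t5,t6},{t1,t3,t5},{t1,t5,t6},{t2,t4,t5},{t3,t4,t6}}
  V3: {{t5},{t1,t5},{t2,t5},{t3,t5},{t4,t5},{t5,t6},{t1,t3,t5},{t1,t5,t6},{t2,t4,t5}}
  V4: {{t1},{t5},{t1,t2},{t1,t3},{t1,t4},{t1,t5},{t1,t6},{t2,t5},{t3,t5},{t4,t5},{t5,t6},{t1,t3,t5},{t1,t4,t6},{t1,t5,t6},{t2,t4,t5}}
  V5: {{t4},{t1,t4},{t2,t4},{t3,t4},{t4,t5},{t4,t6},{t1,t4,t6},{t2,t4,t5},{t3,t4,t6}}
  V12: {{t2},{t1,t2},{t2,t4},{t2,t5},{t2,t6},{t2,t4,t5}} {{t3,t6},{t3,t4,t6}} {{t5,t6},{t1,t5,t6}}
  V13: {{t2,t5},{t2,t4,t5}} {{t5,t6},{t1,t5,t6}}
  V14: {{t1,t2}} {{t1,t6},{t5,t6},{t1,t4,t6},{t1,t5,t6}} {{t2,t5},{t2,t4,t5}}
  V15: {{t2,t4},{t2,t4,t5}} {{t4,t6},{t1,t4,t6},{t3,t4,t6}}
  V23: {{t5},{t1,t5},{t2,t5},{t3,t5},{t4,t5},{t5,t6},{t1,t3,t5},{t1,t5,t6},{t2,t4,t5}}
  V24: {{t5},{t1,t3},{t1,t5},{t2,t5},{t3,t5},{t4,t5},{t5,t6},{t1,t3,t5},{t1,t5,t6},{t2,t4,t5}} {{t1,t2}}
  V25: {{t2,t4},{t4,t5},{t2,t4,t5}} {{t3,t4},{t3,t4,t6}}
  V34: {{t5},{t1,t5},{t2,t5},{t3,t5},{t4,t5},{t5,t6},{t1,t3,t5},{t1,t5,t6},{t2,t4,t5}}
  V35: {{t4,t5},{t2,t4,t5}}
  V45: {{t1,t4},{t1,t4,t6}} {{t4,t5},{t2,t4,t5}}
  V123: {{t2,t5},{t2,t4,t5}} {{t5,t6},{t1,t5,t6}}
  V124: {{t1,t2}} {{t2,t5},{t2,t4,t5}} {{t5,t6},{t1,t5,t6}}
  V125: {{t2,t4},{t2,t4,t5}} {{t3,t4,t6}}
  V134: {{t2,t5},{t2,t4,t5}} {{t5,t6},{t1,t5,t6}}
  V135: {{t2,t4,t5}}
  V145: {{t1,t4,t6}} {{t2,t4,t5}}
  V234: {{t5},{t1,t5},{t2,t5},{t3,t5},{t4,t5},{t5,t6},{t1,t3,t5},{t1,t5,t6},{t2,t4,t5}}
  V235: {{t4,t5},{t2,t4,t5}}
  V245: {{t4,t5},{t2,t4,t5}}
  V345: {{t4,t5},{t2,t4,t5}}
  V1234: {{t2,t5},{t2,t4,t5}} {{t5,t6},{t1,t5,t6}}
  V1235: {{t2,t4,t5}}
  V1245: {{t2,t4,t5}}
  V1345: {{t2,t4,t5}}
  V2345: {{t4,t5},{t2,t4,t5}}
  V12345: {{t2,t4,t5}}
C dims 5,19,16,6; δ0: rk 4, SNF 1^4; δ1: rk 11, SNF 1^11; δ2: rk 5, SNF 1^5
degree 0: 5−4−0 = 1 → Ȟ^0 ≅ Z
degree 1: 19−11−4 = 4 → Ȟ^1 ≅ Z^4
degree 2: 16−5−11 = 0 → Ȟ^2 ≅ 0


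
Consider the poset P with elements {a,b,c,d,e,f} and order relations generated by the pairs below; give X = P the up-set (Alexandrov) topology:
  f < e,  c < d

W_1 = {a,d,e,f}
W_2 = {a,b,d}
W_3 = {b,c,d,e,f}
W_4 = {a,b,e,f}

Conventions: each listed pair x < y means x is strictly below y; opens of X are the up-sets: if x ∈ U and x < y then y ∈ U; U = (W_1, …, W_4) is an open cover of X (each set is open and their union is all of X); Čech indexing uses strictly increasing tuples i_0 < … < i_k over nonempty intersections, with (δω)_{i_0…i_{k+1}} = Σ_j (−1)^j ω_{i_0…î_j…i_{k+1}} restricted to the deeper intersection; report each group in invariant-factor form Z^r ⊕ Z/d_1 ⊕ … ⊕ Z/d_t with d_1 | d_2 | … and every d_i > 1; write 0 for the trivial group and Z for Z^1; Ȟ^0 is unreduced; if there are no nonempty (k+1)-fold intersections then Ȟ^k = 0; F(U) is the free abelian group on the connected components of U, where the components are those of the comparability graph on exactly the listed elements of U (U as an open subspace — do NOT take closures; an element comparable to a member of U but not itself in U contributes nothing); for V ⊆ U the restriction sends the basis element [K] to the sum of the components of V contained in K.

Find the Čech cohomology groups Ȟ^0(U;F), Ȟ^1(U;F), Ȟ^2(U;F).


Ȟ^0(U;F) ≅ Z^4, Ȟ^1(U;F) ≅ 0, Ȟ^2(U;F) ≅ 0

nonempty overlaps:
  W12={a,d} W13={d,e,f} W14={a,e,f} W23={b,d} W24={a,b} W34={b,e,f}
  W123={d} W124={a} W134={e,f} W234={b}
components per intersection:
  W1: {a} {d} {e,f}
  W2: {a} {b} {d}
  W3: {b} {c,d} {e,f}
  W4: {a} {b} {e,f}
  W12: {a} {d}
  W13: {d} {e,f}
  W14: {a} {e,f}
  W23: {b} {d}
  W24: {a} {b}
  W34: {b} {e,f}
  W123: {d}
  W124: {a}
  W134: {e,f}
  W234: {b}
C dims 12,12,4; δ0: rk 8, SNF 1^8; δ1: rk 4, SNF 1^4
degree 0: 12−8−0 = 4 → Ȟ^0 ≅ Z^4
degree 1: 12−4−8 = 0 → Ȟ^1 ≅ 0
degree 2: 4−0−4 = 0 → Ȟ^2 ≅ 0


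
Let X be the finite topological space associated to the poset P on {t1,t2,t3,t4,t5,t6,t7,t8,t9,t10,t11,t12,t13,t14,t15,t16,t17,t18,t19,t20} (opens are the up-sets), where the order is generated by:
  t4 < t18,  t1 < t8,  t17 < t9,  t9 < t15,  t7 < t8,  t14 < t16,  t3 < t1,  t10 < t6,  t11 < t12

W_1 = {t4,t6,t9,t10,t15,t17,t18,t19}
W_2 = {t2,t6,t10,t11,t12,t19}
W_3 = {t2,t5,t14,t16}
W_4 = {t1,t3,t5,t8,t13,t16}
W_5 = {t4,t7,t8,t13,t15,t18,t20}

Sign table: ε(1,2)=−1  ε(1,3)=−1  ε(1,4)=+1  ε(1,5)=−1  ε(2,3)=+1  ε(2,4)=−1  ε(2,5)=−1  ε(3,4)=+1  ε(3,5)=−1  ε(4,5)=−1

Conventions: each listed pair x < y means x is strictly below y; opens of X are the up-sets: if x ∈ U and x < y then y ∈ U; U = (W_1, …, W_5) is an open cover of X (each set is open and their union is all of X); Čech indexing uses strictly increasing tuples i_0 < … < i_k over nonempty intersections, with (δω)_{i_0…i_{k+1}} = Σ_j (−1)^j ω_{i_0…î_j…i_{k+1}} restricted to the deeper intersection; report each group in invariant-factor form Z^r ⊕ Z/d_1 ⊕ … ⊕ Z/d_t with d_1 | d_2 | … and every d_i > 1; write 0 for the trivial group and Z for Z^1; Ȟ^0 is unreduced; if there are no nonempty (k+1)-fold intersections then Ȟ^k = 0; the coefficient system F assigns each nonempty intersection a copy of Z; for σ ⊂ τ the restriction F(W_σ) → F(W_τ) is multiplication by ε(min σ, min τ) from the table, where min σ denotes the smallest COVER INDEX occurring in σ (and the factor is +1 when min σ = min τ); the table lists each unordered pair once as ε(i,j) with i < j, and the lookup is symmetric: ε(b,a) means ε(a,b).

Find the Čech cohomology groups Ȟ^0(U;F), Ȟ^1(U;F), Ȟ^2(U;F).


nonempty intersections:
  W12={t6,t10,t19} W15={t4,t15,t18} W23={t2} W34={t5,t16} W45={t8,t13}
C dims 5,5; δ0: rk 5, SNF 1^4·2
Ȟ^0: (5−5)−0=0 ⇒ 0
Ȟ^1: (5−0)−5=0 plus torsion [2] ⇒ Z/2
Ȟ^2: (0−0)−0=0 ⇒ 0

Ȟ^0 = 0, Ȟ^1 = Z/2, Ȟ^2 = 0
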